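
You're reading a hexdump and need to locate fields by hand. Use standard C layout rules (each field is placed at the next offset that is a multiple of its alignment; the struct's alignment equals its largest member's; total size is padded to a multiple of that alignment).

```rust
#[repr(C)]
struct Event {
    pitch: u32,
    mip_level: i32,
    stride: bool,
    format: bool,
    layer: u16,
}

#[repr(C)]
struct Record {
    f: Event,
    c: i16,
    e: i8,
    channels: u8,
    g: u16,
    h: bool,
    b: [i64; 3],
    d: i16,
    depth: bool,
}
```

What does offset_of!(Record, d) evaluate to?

Event: pitch at 0 (size 4, align 4) → ends 4; mip_level at 4 (size 4, align 4) → ends 8; stride at 8 (size 1, align 1) → ends 9; format at 9 (size 1, align 1) → ends 10; layer at 10 (size 2, align 2) → ends 12; total 12 bytes, alignment 4
f at 0 (size 12, align 4) → ends 12
c at 12 (size 2, align 2) → ends 14
e at 14 (size 1, align 1) → ends 15
channels at 15 (size 1, align 1) → ends 16
g at 16 (size 2, align 2) → ends 18
h at 18 (size 1, align 1) → ends 19
pad 5 to align 8 for b
b at 24 (size 24, align 8) → ends 48
d at 48 (size 2, align 2) → ends 50

48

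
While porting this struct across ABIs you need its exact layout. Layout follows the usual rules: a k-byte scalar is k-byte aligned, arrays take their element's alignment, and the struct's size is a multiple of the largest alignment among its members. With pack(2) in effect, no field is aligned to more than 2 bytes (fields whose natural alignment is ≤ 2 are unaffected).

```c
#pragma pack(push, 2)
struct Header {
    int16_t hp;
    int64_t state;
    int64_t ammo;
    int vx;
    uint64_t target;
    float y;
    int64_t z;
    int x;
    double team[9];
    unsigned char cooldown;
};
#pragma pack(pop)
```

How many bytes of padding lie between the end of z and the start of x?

0

hp at 0 (size 2, align 2) → ends 2
state at 2 (size 8, align 2) → ends 10
ammo at 10 (size 8, align 2) → ends 18
vx at 18 (size 4, align 2) → ends 22
target at 22 (size 8, align 2) → ends 30
y at 30 (size 4, align 2) → ends 34
z at 34 (size 8, align 2) → ends 42
x at 42 (size 4, align 2) → ends 46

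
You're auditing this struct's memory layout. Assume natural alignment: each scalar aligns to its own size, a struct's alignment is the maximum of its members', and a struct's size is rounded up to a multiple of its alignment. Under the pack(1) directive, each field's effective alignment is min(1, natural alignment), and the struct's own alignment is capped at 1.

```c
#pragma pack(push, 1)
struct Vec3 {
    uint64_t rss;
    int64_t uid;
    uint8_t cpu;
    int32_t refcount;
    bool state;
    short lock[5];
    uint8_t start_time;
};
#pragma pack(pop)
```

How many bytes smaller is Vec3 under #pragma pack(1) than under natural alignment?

7

natural layout:
  @0: rss [8B, align 8] → 8
  @8: uid [8B, align 8] → 16
  @16: cpu [1B, align 1] → 17
  +3 pad (align 4)
  @20: refcount [4B, align 4] → 24
  @24: state [1B, align 1] → 25
  +1 pad (align 2)
  @26: lock [10B, align 2] → 36
  @36: start_time [1B, align 1] → 37
  +3 tail pad (align 8)
  size 40, align 8
packed(1) layout:
  @0: rss [8B, align 1] → 8
  @8: uid [8B, align 1] → 16
  @16: cpu [1B, align 1] → 17
  @17: refcount [4B, align 1] → 21
  @21: state [1B, align 1] → 22
  @22: lock [10B, align 1] → 32
  @32: start_time [1B, align 1] → 33
  size 33, align 1
40 − 33 = 7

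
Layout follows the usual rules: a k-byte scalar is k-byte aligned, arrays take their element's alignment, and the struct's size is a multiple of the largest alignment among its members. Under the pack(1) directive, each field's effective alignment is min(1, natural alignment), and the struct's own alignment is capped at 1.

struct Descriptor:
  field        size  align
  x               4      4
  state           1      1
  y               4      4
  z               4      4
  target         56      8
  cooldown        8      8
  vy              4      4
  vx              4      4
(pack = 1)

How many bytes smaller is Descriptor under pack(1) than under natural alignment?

3

natural layout:
  x at 0 (size 4, align 4) → ends 4
  state at 4 (size 1, align 1) → ends 5
  pad 3 to align 4 for y
  y at 8 (size 4, align 4) → ends 12
  z at 12 (size 4, align 4) → ends 16
  target at 16 (size 56, align 8) → ends 72
  cooldown at 72 (size 8, align 8) → ends 80
  vy at 80 (size 4, align 4) → ends 84
  vx at 84 (size 4, align 4) → ends 88
  total 88 bytes, alignment 8
packed(1) layout:
  x at 0 (size 4, align 1) → ends 4
  state at 4 (size 1, align 1) → ends 5
  y at 5 (size 4, align 1) → ends 9
  z at 9 (size 4, align 1) → ends 13
  target at 13 (size 56, align 1) → ends 69
  cooldown at 69 (size 8, align 1) → ends 77
  vy at 77 (size 4, align 1) → ends 81
  vx at 81 (size 4, align 1) → ends 85
  total 85 bytes, alignment 1
88 − 85 = 3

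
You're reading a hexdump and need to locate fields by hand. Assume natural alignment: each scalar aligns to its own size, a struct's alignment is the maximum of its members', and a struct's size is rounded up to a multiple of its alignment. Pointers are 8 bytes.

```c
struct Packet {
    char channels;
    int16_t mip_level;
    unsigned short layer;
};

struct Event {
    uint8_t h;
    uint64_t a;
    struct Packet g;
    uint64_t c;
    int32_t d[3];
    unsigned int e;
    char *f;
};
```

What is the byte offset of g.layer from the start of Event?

20

Packet: @0: channels [1B, align 1] → 1; +1 pad (align 2); @2: mip_level [2B, align 2] → 4; @4: layer [2B, align 2] → 6; size 6, align 2
@0: h [1B, align 1] → 1
+7 pad (align 8)
@8: a [8B, align 8] → 16
@16: g [6B, align 2] → 22
within Packet: layer at 4
16 + 4 = 20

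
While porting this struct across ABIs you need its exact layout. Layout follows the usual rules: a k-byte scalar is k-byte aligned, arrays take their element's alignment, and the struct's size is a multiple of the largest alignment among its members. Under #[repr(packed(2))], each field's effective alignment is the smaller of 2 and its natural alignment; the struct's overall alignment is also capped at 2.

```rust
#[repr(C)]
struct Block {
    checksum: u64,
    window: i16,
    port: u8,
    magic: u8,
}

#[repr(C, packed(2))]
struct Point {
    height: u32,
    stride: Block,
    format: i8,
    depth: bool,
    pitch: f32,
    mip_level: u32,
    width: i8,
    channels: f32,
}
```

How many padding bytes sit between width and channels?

Block: checksum at 0 (size 8, align 8) → ends 8; window at 8 (size 2, align 2) → ends 10; port at 10 (size 1, align 1) → ends 11; magic at 11 (size 1, align 1) → ends 12; tail pad 4 to reach multiple of 8; total 16 bytes, alignment 8
height at 0 (size 4, align 2) → ends 4
stride at 4 (size 16, align 2) → ends 20
format at 20 (size 1, align 1) → ends 21
depth at 21 (size 1, align 1) → ends 22
pitch at 22 (size 4, align 2) → ends 26
mip_level at 26 (size 4, align 2) → ends 30
width at 30 (size 1, align 1) → ends 31
pad 1 to align 2 for channels
channels at 32 (size 4, align 2) → ends 36

1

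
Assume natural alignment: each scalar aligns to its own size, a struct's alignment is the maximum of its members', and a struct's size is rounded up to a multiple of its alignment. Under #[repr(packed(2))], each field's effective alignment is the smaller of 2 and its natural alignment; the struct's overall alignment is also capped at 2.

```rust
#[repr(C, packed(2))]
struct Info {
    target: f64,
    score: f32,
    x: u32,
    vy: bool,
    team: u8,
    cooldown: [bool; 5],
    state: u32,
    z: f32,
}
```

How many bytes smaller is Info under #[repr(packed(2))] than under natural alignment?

natural layout:
  @0: target [8B, align 8] → 8
  @8: score [4B, align 4] → 12
  @12: x [4B, align 4] → 16
  @16: vy [1B, align 1] → 17
  @17: team [1B, align 1] → 18
  @18: cooldown [5B, align 1] → 23
  +1 pad (align 4)
  @24: state [4B, align 4] → 28
  @28: z [4B, align 4] → 32
  size 32, align 8
packed(2) layout:
  @0: target [8B, align 2] → 8
  @8: score [4B, align 2] → 12
  @12: x [4B, align 2] → 16
  @16: vy [1B, align 1] → 17
  @17: team [1B, align 1] → 18
  @18: cooldown [5B, align 1] → 23
  +1 pad (align 2)
  @24: state [4B, align 2] → 28
  @28: z [4B, align 2] → 32
  size 32, align 2
32 − 32 = 0

0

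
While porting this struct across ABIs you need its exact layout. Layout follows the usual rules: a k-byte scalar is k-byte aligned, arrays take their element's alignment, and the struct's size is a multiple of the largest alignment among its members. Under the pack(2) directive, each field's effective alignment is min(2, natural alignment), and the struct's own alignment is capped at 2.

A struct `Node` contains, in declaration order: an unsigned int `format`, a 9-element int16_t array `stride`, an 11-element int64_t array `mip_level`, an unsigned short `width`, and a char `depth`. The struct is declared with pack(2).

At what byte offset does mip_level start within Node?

22

@0: format [4B, align 2] → 4
@4: stride [18B, align 2] → 22
@22: mip_level [88B, align 2] → 110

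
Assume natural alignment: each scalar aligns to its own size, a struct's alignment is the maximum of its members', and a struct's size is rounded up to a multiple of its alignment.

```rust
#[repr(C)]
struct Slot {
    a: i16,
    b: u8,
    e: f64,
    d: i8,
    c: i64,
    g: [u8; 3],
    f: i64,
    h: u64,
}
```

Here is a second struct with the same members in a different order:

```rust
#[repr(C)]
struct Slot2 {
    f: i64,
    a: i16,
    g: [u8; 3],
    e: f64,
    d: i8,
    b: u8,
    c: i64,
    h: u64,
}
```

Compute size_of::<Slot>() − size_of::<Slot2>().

8

a at 0 (size 2, align 2) → ends 2
b at 2 (size 1, align 1) → ends 3
pad 5 to align 8 for e
e at 8 (size 8, align 8) → ends 16
d at 16 (size 1, align 1) → ends 17
pad 7 to align 8 for c
c at 24 (size 8, align 8) → ends 32
g at 32 (size 3, align 1) → ends 35
pad 5 to align 8 for f
f at 40 (size 8, align 8) → ends 48
h at 48 (size 8, align 8) → ends 56
total 56 bytes, alignment 8
— Slot2 —
f at 0 (size 8, align 8) → ends 8
a at 8 (size 2, align 2) → ends 10
g at 10 (size 3, align 1) → ends 13
pad 3 to align 8 for e
e at 16 (size 8, align 8) → ends 24
d at 24 (size 1, align 1) → ends 25
b at 25 (size 1, align 1) → ends 26
pad 6 to align 8 for c
c at 32 (size 8, align 8) → ends 40
h at 40 (size 8, align 8) → ends 48
total 48 bytes, alignment 8
56 − 48 = 8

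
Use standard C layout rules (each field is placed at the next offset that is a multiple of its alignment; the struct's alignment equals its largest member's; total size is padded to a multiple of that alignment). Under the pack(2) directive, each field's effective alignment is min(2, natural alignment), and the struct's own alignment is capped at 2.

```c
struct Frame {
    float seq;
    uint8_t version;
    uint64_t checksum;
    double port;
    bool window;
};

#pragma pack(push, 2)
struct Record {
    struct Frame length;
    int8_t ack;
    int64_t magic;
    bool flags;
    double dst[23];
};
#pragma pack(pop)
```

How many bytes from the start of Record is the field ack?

32

Frame: @0: seq [4B, align 4] → 4; @4: version [1B, align 1] → 5; +3 pad (align 8); @8: checksum [8B, align 8] → 16; @16: port [8B, align 8] → 24; @24: window [1B, align 1] → 25; +7 tail pad (align 8); size 32, align 8
@0: length [32B, align 2] → 32
@32: ack [1B, align 1] → 33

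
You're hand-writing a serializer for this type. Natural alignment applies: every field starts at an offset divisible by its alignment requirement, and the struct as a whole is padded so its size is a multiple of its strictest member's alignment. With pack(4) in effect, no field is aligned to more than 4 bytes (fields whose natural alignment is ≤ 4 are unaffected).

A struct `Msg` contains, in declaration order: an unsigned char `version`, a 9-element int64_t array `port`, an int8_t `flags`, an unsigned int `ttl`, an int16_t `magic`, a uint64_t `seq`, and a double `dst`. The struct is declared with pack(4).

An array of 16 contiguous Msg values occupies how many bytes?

@0: version [1B, align 1] → 1
+3 pad (align 4)
@4: port [72B, align 4] → 76
@76: flags [1B, align 1] → 77
+3 pad (align 4)
@80: ttl [4B, align 4] → 84
@84: magic [2B, align 2] → 86
+2 pad (align 4)
@88: seq [8B, align 4] → 96
@96: dst [8B, align 4] → 104
size 104, align 4
array of 16: 16 × 104 = 1664

1664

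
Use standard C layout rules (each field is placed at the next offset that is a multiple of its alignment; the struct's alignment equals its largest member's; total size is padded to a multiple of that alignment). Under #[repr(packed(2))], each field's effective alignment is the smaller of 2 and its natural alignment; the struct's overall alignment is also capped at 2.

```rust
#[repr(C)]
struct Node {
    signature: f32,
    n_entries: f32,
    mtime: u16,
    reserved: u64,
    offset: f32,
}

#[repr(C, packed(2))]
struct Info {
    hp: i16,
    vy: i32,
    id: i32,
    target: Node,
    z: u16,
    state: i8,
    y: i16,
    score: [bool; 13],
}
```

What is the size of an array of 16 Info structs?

Node: 0..4  signature  (4B, 4-aligned); 4..8  n_entries  (4B, 4-aligned); 8..10  mtime  (2B, 2-aligned); 10..16  -- padding (6B); 16..24  reserved  (8B, 8-aligned); 24..28  offset  (4B, 4-aligned); 28..32  -- tail padding (4B); sizeof = 32, alignof = 8
0..2  hp  (2B, 2-aligned)
2..6  vy  (4B, 2-aligned)
6..10  id  (4B, 2-aligned)
10..42  target  (32B, 2-aligned)
42..44  z  (2B, 2-aligned)
44..45  state  (1B, 1-aligned)
45..46  -- padding (1B)
46..48  y  (2B, 2-aligned)
48..61  score  (13B, 1-aligned)
61..62  -- tail padding (1B)
sizeof = 62, alignof = 2
array of 16: 16 × 62 = 992

992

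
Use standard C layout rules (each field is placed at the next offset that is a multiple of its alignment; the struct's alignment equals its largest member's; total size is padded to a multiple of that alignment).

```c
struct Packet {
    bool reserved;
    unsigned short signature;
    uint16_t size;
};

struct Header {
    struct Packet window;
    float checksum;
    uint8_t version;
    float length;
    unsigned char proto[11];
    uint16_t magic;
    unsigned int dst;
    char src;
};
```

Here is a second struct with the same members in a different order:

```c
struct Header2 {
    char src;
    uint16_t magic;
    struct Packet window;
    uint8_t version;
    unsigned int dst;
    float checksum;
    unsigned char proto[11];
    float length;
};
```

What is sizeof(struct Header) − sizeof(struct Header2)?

8

Packet: reserved at 0 (size 1, align 1) → ends 1; pad 1 to align 2 for signature; signature at 2 (size 2, align 2) → ends 4; size at 4 (size 2, align 2) → ends 6; total 6 bytes, alignment 2
window at 0 (size 6, align 2) → ends 6
pad 2 to align 4 for checksum
checksum at 8 (size 4, align 4) → ends 12
version at 12 (size 1, align 1) → ends 13
pad 3 to align 4 for length
length at 16 (size 4, align 4) → ends 20
proto at 20 (size 11, align 1) → ends 31
pad 1 to align 2 for magic
magic at 32 (size 2, align 2) → ends 34
pad 2 to align 4 for dst
dst at 36 (size 4, align 4) → ends 40
src at 40 (size 1, align 1) → ends 41
tail pad 3 to reach multiple of 4
total 44 bytes, alignment 4
— Header2 —
src at 0 (size 1, align 1) → ends 1
pad 1 to align 2 for magic
magic at 2 (size 2, align 2) → ends 4
window at 4 (size 6, align 2) → ends 10
version at 10 (size 1, align 1) → ends 11
pad 1 to align 4 for dst
dst at 12 (size 4, align 4) → ends 16
checksum at 16 (size 4, align 4) → ends 20
proto at 20 (size 11, align 1) → ends 31
pad 1 to align 4 for length
length at 32 (size 4, align 4) → ends 36
total 36 bytes, alignment 4
44 − 36 = 8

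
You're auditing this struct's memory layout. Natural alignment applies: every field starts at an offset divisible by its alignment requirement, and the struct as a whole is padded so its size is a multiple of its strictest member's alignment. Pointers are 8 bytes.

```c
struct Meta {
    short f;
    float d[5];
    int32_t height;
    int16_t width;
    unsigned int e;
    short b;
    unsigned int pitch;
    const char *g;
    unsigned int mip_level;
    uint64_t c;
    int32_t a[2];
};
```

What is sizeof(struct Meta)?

0..2  f  (2B, 2-aligned)
2..4  -- padding (2B)
4..24  d  (20B, 4-aligned)
24..28  height  (4B, 4-aligned)
28..30  width  (2B, 2-aligned)
30..32  -- padding (2B)
32..36  e  (4B, 4-aligned)
36..38  b  (2B, 2-aligned)
38..40  -- padding (2B)
40..44  pitch  (4B, 4-aligned)
44..48  -- padding (4B)
48..56  g  (8B, 8-aligned)
56..60  mip_level  (4B, 4-aligned)
60..64  -- padding (4B)
64..72  c  (8B, 8-aligned)
72..80  a  (8B, 4-aligned)
sizeof = 80, alignof = 8

80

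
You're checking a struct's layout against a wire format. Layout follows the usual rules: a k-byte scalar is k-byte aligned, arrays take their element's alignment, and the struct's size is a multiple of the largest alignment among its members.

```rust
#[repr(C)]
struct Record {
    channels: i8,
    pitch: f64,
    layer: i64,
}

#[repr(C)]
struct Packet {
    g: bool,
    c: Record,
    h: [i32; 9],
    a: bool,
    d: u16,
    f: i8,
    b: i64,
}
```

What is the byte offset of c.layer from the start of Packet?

Record: @0: channels [1B, align 1] → 1; +7 pad (align 8); @8: pitch [8B, align 8] → 16; @16: layer [8B, align 8] → 24; size 24, align 8
@0: g [1B, align 1] → 1
+7 pad (align 8)
@8: c [24B, align 8] → 32
within Record: layer at 16
8 + 16 = 24

24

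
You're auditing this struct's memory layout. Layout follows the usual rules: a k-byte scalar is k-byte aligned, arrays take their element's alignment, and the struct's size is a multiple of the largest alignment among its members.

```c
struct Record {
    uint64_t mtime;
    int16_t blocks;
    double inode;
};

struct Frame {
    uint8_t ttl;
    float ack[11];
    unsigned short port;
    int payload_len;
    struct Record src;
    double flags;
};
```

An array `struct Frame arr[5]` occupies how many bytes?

Record: 0..8  mtime  (8B, 8-aligned); 8..10  blocks  (2B, 2-aligned); 10..16  -- padding (6B); 16..24  inode  (8B, 8-aligned); sizeof = 24, alignof = 8
0..1  ttl  (1B, 1-aligned)
1..4  -- padding (3B)
4..48  ack  (44B, 4-aligned)
48..50  port  (2B, 2-aligned)
50..52  -- padding (2B)
52..56  payload_len  (4B, 4-aligned)
56..80  src  (24B, 8-aligned)
80..88  flags  (8B, 8-aligned)
sizeof = 88, alignof = 8
array of 5: 5 × 88 = 440

440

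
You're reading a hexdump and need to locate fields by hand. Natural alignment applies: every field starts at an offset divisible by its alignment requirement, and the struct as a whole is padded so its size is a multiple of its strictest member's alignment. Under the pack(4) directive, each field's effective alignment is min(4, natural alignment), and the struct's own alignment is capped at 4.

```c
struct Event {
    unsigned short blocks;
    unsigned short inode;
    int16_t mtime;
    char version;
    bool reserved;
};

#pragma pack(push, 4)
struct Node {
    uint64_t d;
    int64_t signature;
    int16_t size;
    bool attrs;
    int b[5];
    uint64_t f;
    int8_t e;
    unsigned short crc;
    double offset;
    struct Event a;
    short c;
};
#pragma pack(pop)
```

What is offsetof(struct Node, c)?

Event: 0..2  blocks  (2B, 2-aligned); 2..4  inode  (2B, 2-aligned); 4..6  mtime  (2B, 2-aligned); 6..7  version  (1B, 1-aligned); 7..8  reserved  (1B, 1-aligned); sizeof = 8, alignof = 2
0..8  d  (8B, 4-aligned)
8..16  signature  (8B, 4-aligned)
16..18  size  (2B, 2-aligned)
18..19  attrs  (1B, 1-aligned)
19..20  -- padding (1B)
20..40  b  (20B, 4-aligned)
40..48  f  (8B, 4-aligned)
48..49  e  (1B, 1-aligned)
49..50  -- padding (1B)
50..52  crc  (2B, 2-aligned)
52..60  offset  (8B, 4-aligned)
60..68  a  (8B, 2-aligned)
68..70  c  (2B, 2-aligned)

68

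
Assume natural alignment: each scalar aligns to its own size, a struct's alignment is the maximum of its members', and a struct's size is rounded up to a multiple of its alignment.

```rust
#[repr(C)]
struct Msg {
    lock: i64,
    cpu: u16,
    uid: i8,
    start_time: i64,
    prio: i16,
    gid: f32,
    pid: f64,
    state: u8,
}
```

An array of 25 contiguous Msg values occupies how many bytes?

1200

0..8  lock  (8B, 8-aligned)
8..10  cpu  (2B, 2-aligned)
10..11  uid  (1B, 1-aligned)
11..16  -- padding (5B)
16..24  start_time  (8B, 8-aligned)
24..26  prio  (2B, 2-aligned)
26..28  -- padding (2B)
28..32  gid  (4B, 4-aligned)
32..40  pid  (8B, 8-aligned)
40..41  state  (1B, 1-aligned)
41..48  -- tail padding (7B)
sizeof = 48, alignof = 8
array of 25: 25 × 48 = 1200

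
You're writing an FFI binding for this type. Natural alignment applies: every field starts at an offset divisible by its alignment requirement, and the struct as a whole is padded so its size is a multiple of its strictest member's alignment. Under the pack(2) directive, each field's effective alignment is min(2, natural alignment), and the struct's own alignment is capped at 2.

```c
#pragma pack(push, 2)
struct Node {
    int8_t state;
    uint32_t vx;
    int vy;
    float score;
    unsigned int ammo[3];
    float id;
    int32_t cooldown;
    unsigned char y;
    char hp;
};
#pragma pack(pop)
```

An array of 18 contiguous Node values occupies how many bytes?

state at 0 (size 1, align 1) → ends 1
pad 1 to align 2 for vx
vx at 2 (size 4, align 2) → ends 6
vy at 6 (size 4, align 2) → ends 10
score at 10 (size 4, align 2) → ends 14
ammo at 14 (size 12, align 2) → ends 26
id at 26 (size 4, align 2) → ends 30
cooldown at 30 (size 4, align 2) → ends 34
y at 34 (size 1, align 1) → ends 35
hp at 35 (size 1, align 1) → ends 36
total 36 bytes, alignment 2
array of 18: 18 × 36 = 648

648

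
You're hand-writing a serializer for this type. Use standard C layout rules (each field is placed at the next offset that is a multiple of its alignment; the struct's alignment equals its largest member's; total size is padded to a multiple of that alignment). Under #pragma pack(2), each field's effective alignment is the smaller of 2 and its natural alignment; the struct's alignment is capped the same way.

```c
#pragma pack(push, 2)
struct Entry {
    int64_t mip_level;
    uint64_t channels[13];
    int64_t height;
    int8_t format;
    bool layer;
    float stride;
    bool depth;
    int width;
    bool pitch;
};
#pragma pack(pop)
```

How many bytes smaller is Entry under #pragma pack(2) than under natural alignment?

10

natural layout:
  @0: mip_level [8B, align 8] → 8
  @8: channels [104B, align 8] → 112
  @112: height [8B, align 8] → 120
  @120: format [1B, align 1] → 121
  @121: layer [1B, align 1] → 122
  +2 pad (align 4)
  @124: stride [4B, align 4] → 128
  @128: depth [1B, align 1] → 129
  +3 pad (align 4)
  @132: width [4B, align 4] → 136
  @136: pitch [1B, align 1] → 137
  +7 tail pad (align 8)
  size 144, align 8
packed(2) layout:
  @0: mip_level [8B, align 2] → 8
  @8: channels [104B, align 2] → 112
  @112: height [8B, align 2] → 120
  @120: format [1B, align 1] → 121
  @121: layer [1B, align 1] → 122
  @122: stride [4B, align 2] → 126
  @126: depth [1B, align 1] → 127
  +1 pad (align 2)
  @128: width [4B, align 2] → 132
  @132: pitch [1B, align 1] → 133
  +1 tail pad (align 2)
  size 134, align 2
144 − 134 = 10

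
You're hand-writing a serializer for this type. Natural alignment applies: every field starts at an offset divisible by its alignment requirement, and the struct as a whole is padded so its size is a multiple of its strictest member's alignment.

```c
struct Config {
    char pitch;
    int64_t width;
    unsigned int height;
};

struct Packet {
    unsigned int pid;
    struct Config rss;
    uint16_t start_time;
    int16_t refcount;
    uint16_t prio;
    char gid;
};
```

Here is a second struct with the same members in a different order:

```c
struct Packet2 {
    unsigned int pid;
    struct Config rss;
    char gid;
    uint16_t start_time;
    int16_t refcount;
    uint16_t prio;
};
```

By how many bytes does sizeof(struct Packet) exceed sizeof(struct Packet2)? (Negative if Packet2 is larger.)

Config: pitch at 0 (size 1, align 1) → ends 1; pad 7 to align 8 for width; width at 8 (size 8, align 8) → ends 16; height at 16 (size 4, align 4) → ends 20; tail pad 4 to reach multiple of 8; total 24 bytes, alignment 8
pid at 0 (size 4, align 4) → ends 4
pad 4 to align 8 for rss
rss at 8 (size 24, align 8) → ends 32
start_time at 32 (size 2, align 2) → ends 34
refcount at 34 (size 2, align 2) → ends 36
prio at 36 (size 2, align 2) → ends 38
gid at 38 (size 1, align 1) → ends 39
tail pad 1 to reach multiple of 8
total 40 bytes, alignment 8
— Packet2 —
pid at 0 (size 4, align 4) → ends 4
pad 4 to align 8 for rss
rss at 8 (size 24, align 8) → ends 32
gid at 32 (size 1, align 1) → ends 33
pad 1 to align 2 for start_time
start_time at 34 (size 2, align 2) → ends 36
refcount at 36 (size 2, align 2) → ends 38
prio at 38 (size 2, align 2) → ends 40
total 40 bytes, alignment 8
40 − 40 = 0

0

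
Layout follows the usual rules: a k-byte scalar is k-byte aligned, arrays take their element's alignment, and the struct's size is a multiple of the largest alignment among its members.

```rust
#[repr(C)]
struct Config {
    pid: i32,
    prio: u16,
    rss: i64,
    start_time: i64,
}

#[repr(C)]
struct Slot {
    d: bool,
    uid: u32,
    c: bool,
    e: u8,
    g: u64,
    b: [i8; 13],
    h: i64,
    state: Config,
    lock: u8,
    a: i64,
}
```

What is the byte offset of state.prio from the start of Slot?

52

Config: 0..4  pid  (4B, 4-aligned); 4..6  prio  (2B, 2-aligned); 6..8  -- padding (2B); 8..16  rss  (8B, 8-aligned); 16..24  start_time  (8B, 8-aligned); sizeof = 24, alignof = 8
0..1  d  (1B, 1-aligned)
1..4  -- padding (3B)
4..8  uid  (4B, 4-aligned)
8..9  c  (1B, 1-aligned)
9..10  e  (1B, 1-aligned)
10..16  -- padding (6B)
16..24  g  (8B, 8-aligned)
24..37  b  (13B, 1-aligned)
37..40  -- padding (3B)
40..48  h  (8B, 8-aligned)
48..72  state  (24B, 8-aligned)
within Config: prio at 4
48 + 4 = 52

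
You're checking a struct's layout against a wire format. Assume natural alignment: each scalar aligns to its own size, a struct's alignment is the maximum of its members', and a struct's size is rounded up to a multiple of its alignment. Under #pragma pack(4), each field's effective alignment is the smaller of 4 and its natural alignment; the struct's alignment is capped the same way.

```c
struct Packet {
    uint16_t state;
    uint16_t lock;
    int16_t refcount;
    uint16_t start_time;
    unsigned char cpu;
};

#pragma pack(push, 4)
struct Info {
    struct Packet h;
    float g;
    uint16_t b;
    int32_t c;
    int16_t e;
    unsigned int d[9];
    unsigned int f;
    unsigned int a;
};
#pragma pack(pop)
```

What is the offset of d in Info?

Packet: state at 0 (size 2, align 2) → ends 2; lock at 2 (size 2, align 2) → ends 4; refcount at 4 (size 2, align 2) → ends 6; start_time at 6 (size 2, align 2) → ends 8; cpu at 8 (size 1, align 1) → ends 9; tail pad 1 to reach multiple of 2; total 10 bytes, alignment 2
h at 0 (size 10, align 2) → ends 10
pad 2 to align 4 for g
g at 12 (size 4, align 4) → ends 16
b at 16 (size 2, align 2) → ends 18
pad 2 to align 4 for c
c at 20 (size 4, align 4) → ends 24
e at 24 (size 2, align 2) → ends 26
pad 2 to align 4 for d
d at 28 (size 36, align 4) → ends 64

28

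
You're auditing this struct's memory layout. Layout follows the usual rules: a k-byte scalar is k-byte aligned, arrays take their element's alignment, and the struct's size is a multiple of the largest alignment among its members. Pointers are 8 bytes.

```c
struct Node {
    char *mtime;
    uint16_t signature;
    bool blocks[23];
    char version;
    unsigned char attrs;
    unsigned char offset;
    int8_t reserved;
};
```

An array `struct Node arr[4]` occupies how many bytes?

0..8  mtime  (8B, 8-aligned)
8..10  signature  (2B, 2-aligned)
10..33  blocks  (23B, 1-aligned)
33..34  version  (1B, 1-aligned)
34..35  attrs  (1B, 1-aligned)
35..36  offset  (1B, 1-aligned)
36..37  reserved  (1B, 1-aligned)
37..40  -- tail padding (3B)
sizeof = 40, alignof = 8
array of 4: 4 × 40 = 160

160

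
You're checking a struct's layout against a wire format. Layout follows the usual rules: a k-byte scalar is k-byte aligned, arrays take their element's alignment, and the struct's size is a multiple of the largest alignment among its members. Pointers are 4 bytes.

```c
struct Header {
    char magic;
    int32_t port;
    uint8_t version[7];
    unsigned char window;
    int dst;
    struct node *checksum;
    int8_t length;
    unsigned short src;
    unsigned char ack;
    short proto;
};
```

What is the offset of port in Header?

magic at 0 (size 1, align 1) → ends 1
pad 3 to align 4 for port
port at 4 (size 4, align 4) → ends 8

4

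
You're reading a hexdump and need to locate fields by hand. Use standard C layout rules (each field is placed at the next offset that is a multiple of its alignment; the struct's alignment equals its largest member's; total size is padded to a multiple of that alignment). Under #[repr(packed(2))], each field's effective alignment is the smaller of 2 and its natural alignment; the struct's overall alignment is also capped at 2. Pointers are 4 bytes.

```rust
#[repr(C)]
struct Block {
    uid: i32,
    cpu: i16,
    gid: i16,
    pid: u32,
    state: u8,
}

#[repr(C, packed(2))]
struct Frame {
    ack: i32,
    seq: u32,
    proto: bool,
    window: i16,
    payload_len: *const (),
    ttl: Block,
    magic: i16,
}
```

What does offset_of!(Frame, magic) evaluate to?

Block: @0: uid [4B, align 4] → 4; @4: cpu [2B, align 2] → 6; @6: gid [2B, align 2] → 8; @8: pid [4B, align 4] → 12; @12: state [1B, align 1] → 13; +3 tail pad (align 4); size 16, align 4
@0: ack [4B, align 2] → 4
@4: seq [4B, align 2] → 8
@8: proto [1B, align 1] → 9
+1 pad (align 2)
@10: window [2B, align 2] → 12
@12: payload_len [4B, align 2] → 16
@16: ttl [16B, align 2] → 32
@32: magic [2B, align 2] → 34

32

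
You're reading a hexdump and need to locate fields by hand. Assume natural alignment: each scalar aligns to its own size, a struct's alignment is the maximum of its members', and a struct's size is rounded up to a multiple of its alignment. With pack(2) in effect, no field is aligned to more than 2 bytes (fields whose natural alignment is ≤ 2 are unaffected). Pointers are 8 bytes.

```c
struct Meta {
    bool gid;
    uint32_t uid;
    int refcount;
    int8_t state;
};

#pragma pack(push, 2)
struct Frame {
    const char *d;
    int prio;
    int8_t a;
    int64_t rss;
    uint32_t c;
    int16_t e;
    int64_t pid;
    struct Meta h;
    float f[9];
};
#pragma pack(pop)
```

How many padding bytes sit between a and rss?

Meta: 0..1  gid  (1B, 1-aligned); 1..4  -- padding (3B); 4..8  uid  (4B, 4-aligned); 8..12  refcount  (4B, 4-aligned); 12..13  state  (1B, 1-aligned); 13..16  -- tail padding (3B); sizeof = 16, alignof = 4
0..8  d  (8B, 2-aligned)
8..12  prio  (4B, 2-aligned)
12..13  a  (1B, 1-aligned)
13..14  -- padding (1B)
14..22  rss  (8B, 2-aligned)

1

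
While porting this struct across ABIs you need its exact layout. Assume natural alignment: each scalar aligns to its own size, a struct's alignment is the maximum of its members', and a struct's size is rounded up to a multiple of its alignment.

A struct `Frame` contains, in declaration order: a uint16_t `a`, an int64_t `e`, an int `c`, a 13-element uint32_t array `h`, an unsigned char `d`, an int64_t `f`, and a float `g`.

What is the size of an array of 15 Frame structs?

a at 0 (size 2, align 2) → ends 2
pad 6 to align 8 for e
e at 8 (size 8, align 8) → ends 16
c at 16 (size 4, align 4) → ends 20
h at 20 (size 52, align 4) → ends 72
d at 72 (size 1, align 1) → ends 73
pad 7 to align 8 for f
f at 80 (size 8, align 8) → ends 88
g at 88 (size 4, align 4) → ends 92
tail pad 4 to reach multiple of 8
total 96 bytes, alignment 8
array of 15: 15 × 96 = 1440

1440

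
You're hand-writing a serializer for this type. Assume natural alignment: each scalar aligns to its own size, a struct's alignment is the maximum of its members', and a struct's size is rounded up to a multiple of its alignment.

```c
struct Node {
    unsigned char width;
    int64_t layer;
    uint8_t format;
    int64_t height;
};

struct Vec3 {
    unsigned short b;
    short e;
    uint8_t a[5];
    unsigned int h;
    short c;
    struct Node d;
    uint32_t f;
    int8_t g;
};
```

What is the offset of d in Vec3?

24

Node: width at 0 (size 1, align 1) → ends 1; pad 7 to align 8 for layer; layer at 8 (size 8, align 8) → ends 16; format at 16 (size 1, align 1) → ends 17; pad 7 to align 8 for height; height at 24 (size 8, align 8) → ends 32; total 32 bytes, alignment 8
b at 0 (size 2, align 2) → ends 2
e at 2 (size 2, align 2) → ends 4
a at 4 (size 5, align 1) → ends 9
pad 3 to align 4 for h
h at 12 (size 4, align 4) → ends 16
c at 16 (size 2, align 2) → ends 18
pad 6 to align 8 for d
d at 24 (size 32, align 8) → ends 56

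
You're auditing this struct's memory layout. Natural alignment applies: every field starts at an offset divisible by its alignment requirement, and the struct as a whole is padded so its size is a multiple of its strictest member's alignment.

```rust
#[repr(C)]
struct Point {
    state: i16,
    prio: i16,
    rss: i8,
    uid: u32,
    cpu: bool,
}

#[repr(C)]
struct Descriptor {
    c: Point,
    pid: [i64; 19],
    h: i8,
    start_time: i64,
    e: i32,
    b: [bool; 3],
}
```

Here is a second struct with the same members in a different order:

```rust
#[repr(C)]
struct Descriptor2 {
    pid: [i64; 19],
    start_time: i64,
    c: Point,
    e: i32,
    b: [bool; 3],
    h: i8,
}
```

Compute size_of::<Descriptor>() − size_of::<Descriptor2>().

8

Point: 0..2  state  (2B, 2-aligned); 2..4  prio  (2B, 2-aligned); 4..5  rss  (1B, 1-aligned); 5..8  -- padding (3B); 8..12  uid  (4B, 4-aligned); 12..13  cpu  (1B, 1-aligned); 13..16  -- tail padding (3B); sizeof = 16, alignof = 4
0..16  c  (16B, 4-aligned)
16..168  pid  (152B, 8-aligned)
168..169  h  (1B, 1-aligned)
169..176  -- padding (7B)
176..184  start_time  (8B, 8-aligned)
184..188  e  (4B, 4-aligned)
188..191  b  (3B, 1-aligned)
191..192  -- tail padding (1B)
sizeof = 192, alignof = 8
— Descriptor2 —
0..152  pid  (152B, 8-aligned)
152..160  start_time  (8B, 8-aligned)
160..176  c  (16B, 4-aligned)
176..180  e  (4B, 4-aligned)
180..183  b  (3B, 1-aligned)
183..184  h  (1B, 1-aligned)
sizeof = 184, alignof = 8
192 − 184 = 8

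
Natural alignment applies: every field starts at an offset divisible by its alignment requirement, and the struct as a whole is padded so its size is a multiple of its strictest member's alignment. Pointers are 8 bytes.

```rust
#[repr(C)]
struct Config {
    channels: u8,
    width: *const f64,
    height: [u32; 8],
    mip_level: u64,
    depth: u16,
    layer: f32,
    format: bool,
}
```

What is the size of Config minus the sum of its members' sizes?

0..1  channels  (1B, 1-aligned)
1..8  -- padding (7B)
8..16  width  (8B, 8-aligned)
16..48  height  (32B, 4-aligned)
48..56  mip_level  (8B, 8-aligned)
56..58  depth  (2B, 2-aligned)
58..60  -- padding (2B)
60..64  layer  (4B, 4-aligned)
64..65  format  (1B, 1-aligned)
65..72  -- tail padding (7B)
sizeof = 72, alignof = 8
data bytes 56, size 72 → padding 16

16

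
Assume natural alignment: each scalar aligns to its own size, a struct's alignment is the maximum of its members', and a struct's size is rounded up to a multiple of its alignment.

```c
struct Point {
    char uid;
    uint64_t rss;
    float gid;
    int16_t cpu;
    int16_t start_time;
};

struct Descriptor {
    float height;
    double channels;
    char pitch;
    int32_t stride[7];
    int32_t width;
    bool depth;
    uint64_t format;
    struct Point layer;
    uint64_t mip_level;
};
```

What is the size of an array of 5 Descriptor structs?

480

Point: 0..1  uid  (1B, 1-aligned); 1..8  -- padding (7B); 8..16  rss  (8B, 8-aligned); 16..20  gid  (4B, 4-aligned); 20..22  cpu  (2B, 2-aligned); 22..24  start_time  (2B, 2-aligned); sizeof = 24, alignof = 8
0..4  height  (4B, 4-aligned)
4..8  -- padding (4B)
8..16  channels  (8B, 8-aligned)
16..17  pitch  (1B, 1-aligned)
17..20  -- padding (3B)
20..48  stride  (28B, 4-aligned)
48..52  width  (4B, 4-aligned)
52..53  depth  (1B, 1-aligned)
53..56  -- padding (3B)
56..64  format  (8B, 8-aligned)
64..88  layer  (24B, 8-aligned)
88..96  mip_level  (8B, 8-aligned)
sizeof = 96, alignof = 8
array of 5: 5 × 96 = 480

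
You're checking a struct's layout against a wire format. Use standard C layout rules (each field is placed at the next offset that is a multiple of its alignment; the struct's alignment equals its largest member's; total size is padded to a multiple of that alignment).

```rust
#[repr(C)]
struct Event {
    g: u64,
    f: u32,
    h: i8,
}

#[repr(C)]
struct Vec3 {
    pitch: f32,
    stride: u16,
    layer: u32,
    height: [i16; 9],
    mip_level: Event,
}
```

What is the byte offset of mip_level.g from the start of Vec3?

Event: g at 0 (size 8, align 8) → ends 8; f at 8 (size 4, align 4) → ends 12; h at 12 (size 1, align 1) → ends 13; tail pad 3 to reach multiple of 8; total 16 bytes, alignment 8
pitch at 0 (size 4, align 4) → ends 4
stride at 4 (size 2, align 2) → ends 6
pad 2 to align 4 for layer
layer at 8 (size 4, align 4) → ends 12
height at 12 (size 18, align 2) → ends 30
pad 2 to align 8 for mip_level
mip_level at 32 (size 16, align 8) → ends 48
within Event: g at 0
32 + 0 = 32

32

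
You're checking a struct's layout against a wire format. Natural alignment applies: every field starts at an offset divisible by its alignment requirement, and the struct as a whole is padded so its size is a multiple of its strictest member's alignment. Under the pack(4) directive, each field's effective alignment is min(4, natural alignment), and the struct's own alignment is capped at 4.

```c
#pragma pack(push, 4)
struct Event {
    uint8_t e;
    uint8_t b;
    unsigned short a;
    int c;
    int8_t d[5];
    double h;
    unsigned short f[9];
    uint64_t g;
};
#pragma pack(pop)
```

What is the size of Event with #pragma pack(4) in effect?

@0: e [1B, align 1] → 1
@1: b [1B, align 1] → 2
@2: a [2B, align 2] → 4
@4: c [4B, align 4] → 8
@8: d [5B, align 1] → 13
+3 pad (align 4)
@16: h [8B, align 4] → 24
@24: f [18B, align 2] → 42
+2 pad (align 4)
@44: g [8B, align 4] → 52
size 52, align 4

52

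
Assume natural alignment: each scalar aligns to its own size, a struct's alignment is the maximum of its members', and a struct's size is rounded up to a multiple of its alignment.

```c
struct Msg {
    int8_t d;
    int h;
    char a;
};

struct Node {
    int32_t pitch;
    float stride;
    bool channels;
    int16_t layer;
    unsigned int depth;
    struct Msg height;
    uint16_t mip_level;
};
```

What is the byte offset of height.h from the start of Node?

Msg: @0: d [1B, align 1] → 1; +3 pad (align 4); @4: h [4B, align 4] → 8; @8: a [1B, align 1] → 9; +3 tail pad (align 4); size 12, align 4
@0: pitch [4B, align 4] → 4
@4: stride [4B, align 4] → 8
@8: channels [1B, align 1] → 9
+1 pad (align 2)
@10: layer [2B, align 2] → 12
@12: depth [4B, align 4] → 16
@16: height [12B, align 4] → 28
within Msg: h at 4
16 + 4 = 20

20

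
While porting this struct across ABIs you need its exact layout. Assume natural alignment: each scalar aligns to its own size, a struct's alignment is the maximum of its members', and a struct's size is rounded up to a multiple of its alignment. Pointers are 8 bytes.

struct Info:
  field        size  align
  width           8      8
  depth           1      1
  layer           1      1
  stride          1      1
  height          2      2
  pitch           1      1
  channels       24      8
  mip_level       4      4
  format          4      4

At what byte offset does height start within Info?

12

0..8  width  (8B, 8-aligned)
8..9  depth  (1B, 1-aligned)
9..10  layer  (1B, 1-aligned)
10..11  stride  (1B, 1-aligned)
11..12  -- padding (1B)
12..14  height  (2B, 2-aligned)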